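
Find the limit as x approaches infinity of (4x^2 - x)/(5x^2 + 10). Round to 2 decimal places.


For limits at infinity with equal-degree polynomials,
we compare leading coefficients.
Numerator leading term: 4x^2
Denominator leading term: 5x^2
Divide both by x^2:
lim = (4 - 1/x) / (5 + 10/x^2)
As x -> infinity, the 1/x and 1/x^2 terms vanish:
= 4/5 = 0.80

0.80


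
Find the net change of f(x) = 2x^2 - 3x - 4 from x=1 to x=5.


Net change = f(b) - f(a)
f(x) = 2x^2 - 3x - 4
Compute f(5):
f(5) = 2 * 5^2 - 3 * 5 - 4
= 50 - 15 - 4
= 31
Compute f(1):
f(1) = 2 * 1^2 - 3 * 1 - 4
= 2 - 3 - 4
= -5
Net change = 31 - (-5) = 36

36


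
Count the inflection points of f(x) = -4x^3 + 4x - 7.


Inflection points occur where f''(x) = 0 and concavity changes.
f(x) = -4x^3 + 4x - 7
f'(x) = -12x^2 + 4
f''(x) = -24x
Set f''(x) = 0:
-24x = 0
x = 0 / (-24) = 0
Since f''(x) is linear (degree 1), it changes sign at this point.
Therefore there is exactly 1 inflection point.

1


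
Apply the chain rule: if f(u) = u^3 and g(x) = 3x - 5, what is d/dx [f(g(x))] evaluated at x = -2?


Using the chain rule: (f(g(x)))' = f'(g(x)) * g'(x)
First, find g(-2):
g(-2) = 3 * (-2) - 5 = -11
Next, f'(u) = 3u^2
And g'(x) = 3
So f'(g(-2)) * g'(-2)
= 3 * (-11)^2 * 3
= 3 * 121 * 3
= 1089

1089


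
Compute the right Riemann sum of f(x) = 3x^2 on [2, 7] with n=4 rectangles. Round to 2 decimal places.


Right Riemann sum uses right endpoints of each subinterval.
Interval: [2, 7], n = 4
dx = (7 - 2) / 4 = 5/4
Right endpoints: [13/4, 9/2, 23/4, 7]
f values: [507/16, 243/4, 1587/16, 147]
Sum = dx * (sum of f values)
= 5/4 * 2709/8
= 13545/32 ≈ 423.28

423.28


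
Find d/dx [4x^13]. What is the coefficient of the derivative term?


We apply the power rule: d/dx [ax^n] = a*n * x^(n-1)
d/dx [4x^13]
= 4 * 13 * x^(13-1)
= 52x^12
The coefficient is 52

52


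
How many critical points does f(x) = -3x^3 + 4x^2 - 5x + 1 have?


Find where f'(x) = 0:
f(x) = -3x^3 + 4x^2 - 5x + 1
f'(x) = -9x^2 + 8x - 5
This is a quadratic in x. Use the discriminant to count real roots.
Discriminant = (8)^2 - 4 * (-9) * (-5)
= 64 - 180
= -116
Since discriminant < 0, f'(x) = 0 has no real solutions.
Number of critical points: 0

0


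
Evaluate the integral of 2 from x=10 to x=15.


The integral of a constant k over [a, b] equals k * (b - a).
integral from 10 to 15 of 2 dx
= 2 * (15 - 10)
= 2 * 5
= 10

10


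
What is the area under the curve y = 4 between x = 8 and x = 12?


The area under a constant function y = 4 is a rectangle.
Width = 12 - 8 = 4
Height = 4
Area = width * height
= 4 * 4
= 16

16


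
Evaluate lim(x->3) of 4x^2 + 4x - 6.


Since polynomials are continuous, we use direct substitution.
lim(x->3) of 4x^2 + 4x - 6
= 4 * 3^2 + 4 * 3 - 6
= 36 + 12 - 6
= 42

42


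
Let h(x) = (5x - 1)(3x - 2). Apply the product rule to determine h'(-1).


Let u(x) = 5x - 1 and v(x) = 3x - 2
u'(x) = 5
v'(x) = 3
Product rule: h'(x) = u'(x)*v(x) + u(x)*v'(x)
= 5 * (3x - 2) + (5x - 1) * 3
At x = -1:
u(-1) = 5 * (-1) - 1 = -6
v(-1) = 3 * (-1) - 2 = -5
h'(-1) = 5 * (-5) + (-6) * 3
= -25 - 18
= -43

-43


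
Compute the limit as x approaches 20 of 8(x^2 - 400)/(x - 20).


Direct substitution gives 0/0, so we factor the numerator.
Factor: 8(x^2 - 400) = 8 * (x - 20)(x + 20)
Cancel the common factor (x - 20):
8(x^2 - 400)/(x - 20) = 8 * (x + 20)
Now substitute x = 20:
= 8 * (20 + 20) = 320

320


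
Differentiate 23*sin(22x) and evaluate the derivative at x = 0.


Apply the chain rule to differentiate 23*sin(22x):
d/dx [23*sin(22x)]
= 23 * cos(22x) * d/dx(22x)
= 23 * 22 * cos(22x)
= 506 * cos(22x)
Evaluate at x = 0:
= 506 * cos(0)
= 506 * 1
= 506

506


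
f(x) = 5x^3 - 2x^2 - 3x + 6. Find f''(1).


First derivative:
f'(x) = 15x^2 - 4x - 3
Second derivative:
f''(x) = 30x - 4
Substitute x = 1:
f''(1) = 30 * 1 - 4
= 30 - 4
= 26

26


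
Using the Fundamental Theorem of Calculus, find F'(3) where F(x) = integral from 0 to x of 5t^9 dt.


By the Fundamental Theorem of Calculus (Part 1):
If F(x) = integral from 0 to x of f(t) dt, then F'(x) = f(x)
Here f(t) = 5t^9
So F'(x) = 5x^9
Evaluate at x = 3:
F'(3) = 5 * 3^9
= 5 * 19683
= 98415

98415


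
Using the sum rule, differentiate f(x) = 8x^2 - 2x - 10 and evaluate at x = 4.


Differentiate term by term using power and sum rules:
f(x) = 8x^2 - 2x - 10
f'(x) = 16x - 2
Substitute x = 4:
f'(4) = 16 * 4 - 2
= 64 - 2
= 62

62


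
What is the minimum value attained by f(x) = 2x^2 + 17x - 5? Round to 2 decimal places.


For a quadratic f(x) = ax^2 + bx + c with a > 0, the minimum is at the vertex.
Vertex x-coordinate: x = -b/(2a)
x = -(17) / (2 * 2)
x = -17/4
Substitute back to find the minimum value:
f(-17/4) = 2 * (-17/4)^2 + 17 * (-17/4) - 5
= 289/8 - 289/4 - 5
= -329/8 ≈ -41.13

-41.13


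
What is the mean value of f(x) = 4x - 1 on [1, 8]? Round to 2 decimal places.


Average value = 1/(b-a) * integral from a to b of f(x) dx
First compute the integral of 4x - 1:
F(x) = 2x^2 - x
F(8) = 2 * 64 - 1 * 8 = 120
F(1) = 2 * 1 - 1 * 1 = 1
Integral = 120 - 1 = 119
Average = 119 / (8 - 1) = 119 / 7
= 17 = 17.00

17.00


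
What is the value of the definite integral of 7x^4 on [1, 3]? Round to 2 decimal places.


Find the antiderivative of 7x^4:
F(x) = 7/5 * x^5
Apply the Fundamental Theorem of Calculus:
F(3) - F(1)
= 7/5 * 3^5 - 7/5 * 1^5
= 7/5 * (243 - 1)
= 7/5 * 242
= 1694/5 = 338.80

338.80


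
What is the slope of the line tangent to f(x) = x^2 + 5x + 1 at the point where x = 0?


The slope of the tangent line equals f'(x) at the point.
f(x) = x^2 + 5x + 1
f'(x) = 2x + 5
At x = 0:
f'(0) = 2 * 0 + 5
= 0 + 5
= 5

5


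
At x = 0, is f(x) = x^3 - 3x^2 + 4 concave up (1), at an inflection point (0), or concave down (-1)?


Concavity is determined by the sign of f''(x).
f(x) = x^3 - 3x^2 + 4
f'(x) = 3x^2 - 6x
f''(x) = 6x - 6
f''(0) = 6 * 0 - 6
= 0 - 6
= -6
Since f''(0) < 0, the function is concave down (-1)

-1


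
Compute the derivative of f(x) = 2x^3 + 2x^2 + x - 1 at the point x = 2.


Differentiate f(x) = 2x^3 + 2x^2 + x - 1 term by term:
f'(x) = 6x^2 + 4x + 1
Substitute x = 2:
f'(2) = 6 * 2^2 + 4 * 2 + 1
= 24 + 8 + 1
= 33

33


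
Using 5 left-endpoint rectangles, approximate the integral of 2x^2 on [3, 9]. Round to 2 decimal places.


Left Riemann sum uses left endpoints of each subinterval.
Interval: [3, 9], n = 5
dx = (9 - 3) / 5 = 6/5
Left endpoints: [3, 21/5, 27/5, 33/5, 39/5]
f values: [18, 882/25, 1458/25, 2178/25, 3042/25]
Sum = dx * (sum of f values)
= 6/5 * 1602/5
= 9612/25 = 384.48

384.48


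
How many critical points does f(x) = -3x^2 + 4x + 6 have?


Find where f'(x) = 0:
f'(x) = -6x + 4
Set f'(x) = 0:
-6x + 4 = 0
x = -4 / (-6) = 2/3
This is a linear equation in x, so there is exactly one solution.
Number of critical points: 1

1


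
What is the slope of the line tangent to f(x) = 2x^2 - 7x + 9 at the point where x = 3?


The slope of the tangent line equals f'(x) at the point.
f(x) = 2x^2 - 7x + 9
f'(x) = 4x - 7
At x = 3:
f'(3) = 4 * 3 - 7
= 12 - 7
= 5

5


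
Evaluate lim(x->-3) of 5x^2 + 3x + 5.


Since polynomials are continuous, we use direct substitution.
lim(x->-3) of 5x^2 + 3x + 5
= 5 * (-3)^2 + 3 * (-3) + 5
= 45 - 9 + 5
= 41

41


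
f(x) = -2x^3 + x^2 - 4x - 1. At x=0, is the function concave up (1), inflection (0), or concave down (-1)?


Concavity is determined by the sign of f''(x).
f(x) = -2x^3 + x^2 - 4x - 1
f'(x) = -6x^2 + 2x - 4
f''(x) = -12x + 2
f''(0) = -12 * 0 + 2
= 0 + 2
= 2
Since f''(0) > 0, the function is concave up (1)

1


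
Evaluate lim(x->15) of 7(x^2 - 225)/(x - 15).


Direct substitution gives 0/0, so we factor the numerator.
Factor: 7(x^2 - 225) = 7 * (x - 15)(x + 15)
Cancel the common factor (x - 15):
7(x^2 - 225)/(x - 15) = 7 * (x + 15)
Now substitute x = 15:
= 7 * (15 + 15) = 210

210


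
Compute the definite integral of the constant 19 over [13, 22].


The integral of a constant k over [a, b] equals k * (b - a).
integral from 13 to 22 of 19 dx
= 19 * (22 - 13)
= 19 * 9
= 171

171


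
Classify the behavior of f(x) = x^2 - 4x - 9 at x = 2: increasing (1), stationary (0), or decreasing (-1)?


Compute f'(x) to determine behavior:
f'(x) = 2x - 4
f'(2) = 2 * 2 - 4
= 4 - 4
= 0
Since f'(2) = 0, the function is stationary (0)

0


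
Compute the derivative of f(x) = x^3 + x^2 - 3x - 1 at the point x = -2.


Differentiate f(x) = x^3 + x^2 - 3x - 1 term by term:
f'(x) = 3x^2 + 2x - 3
Substitute x = -2:
f'(-2) = 3 * (-2)^2 + 2 * (-2) - 3
= 12 - 4 - 3
= 5

5


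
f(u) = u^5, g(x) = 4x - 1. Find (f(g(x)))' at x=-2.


Using the chain rule: (f(g(x)))' = f'(g(x)) * g'(x)
First, find g(-2):
g(-2) = 4 * (-2) - 1 = -9
Next, f'(u) = 5u^4
And g'(x) = 4
So f'(g(-2)) * g'(-2)
= 5 * (-9)^4 * 4
= 5 * 6561 * 4
= 131220

131220


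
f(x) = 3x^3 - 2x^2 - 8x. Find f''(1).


First derivative:
f'(x) = 9x^2 - 4x - 8
Second derivative:
f''(x) = 18x - 4
Substitute x = 1:
f''(1) = 18 * 1 - 4
= 18 - 4
= 14

14


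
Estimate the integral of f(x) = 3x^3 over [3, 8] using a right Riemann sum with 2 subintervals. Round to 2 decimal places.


Right Riemann sum uses right endpoints of each subinterval.
Interval: [3, 8], n = 2
dx = (8 - 3) / 2 = 5/2
Right endpoints: [11/2, 8]
f values: [3993/8, 1536]
Sum = dx * (sum of f values)
= 5/2 * 16281/8
= 81405/16 ≈ 5087.81

5087.81


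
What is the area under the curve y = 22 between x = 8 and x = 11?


The area under a constant function y = 22 is a rectangle.
Width = 11 - 8 = 3
Height = 22
Area = width * height
= 3 * 22
= 66

66


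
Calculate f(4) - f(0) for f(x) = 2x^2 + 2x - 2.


Net change = f(b) - f(a)
f(x) = 2x^2 + 2x - 2
Compute f(4):
f(4) = 2 * 4^2 + 2 * 4 - 2
= 32 + 8 - 2
= 38
Compute f(0):
f(0) = 2 * 0^2 + 2 * 0 - 2
= 0 + 0 - 2
= -2
Net change = 38 - (-2) = 40

40


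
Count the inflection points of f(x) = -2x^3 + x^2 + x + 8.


Inflection points occur where f''(x) = 0 and concavity changes.
f(x) = -2x^3 + x^2 + x + 8
f'(x) = -6x^2 + 2x + 1
f''(x) = -12x + 2
Set f''(x) = 0:
-12x + 2 = 0
x = -2 / (-12) = 1/6
Since f''(x) is linear (degree 1), it changes sign at this point.
Therefore there is exactly 1 inflection point.

1


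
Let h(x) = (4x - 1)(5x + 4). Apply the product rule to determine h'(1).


Let u(x) = 4x - 1 and v(x) = 5x + 4
u'(x) = 4
v'(x) = 5
Product rule: h'(x) = u'(x)*v(x) + u(x)*v'(x)
= 4 * (5x + 4) + (4x - 1) * 5
At x = 1:
u(1) = 4 * 1 - 1 = 3
v(1) = 5 * 1 + 4 = 9
h'(1) = 4 * 9 + 3 * 5
= 36 + 15
= 51

51


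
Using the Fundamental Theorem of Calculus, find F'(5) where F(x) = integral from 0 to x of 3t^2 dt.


By the Fundamental Theorem of Calculus (Part 1):
If F(x) = integral from 0 to x of f(t) dt, then F'(x) = f(x)
Here f(t) = 3t^2
So F'(x) = 3x^2
Evaluate at x = 5:
F'(5) = 3 * 5^2
= 3 * 25
= 75

75


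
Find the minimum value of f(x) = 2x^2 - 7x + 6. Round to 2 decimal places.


For a quadratic f(x) = ax^2 + bx + c with a > 0, the minimum is at the vertex.
Vertex x-coordinate: x = -b/(2a)
x = -(-7) / (2 * 2)
x = 7/4
Substitute back to find the minimum value:
f(7/4) = 2 * (7/4)^2 - 7 * (7/4) + 6
= 49/8 - 49/4 + 6
= -1/8 ≈ -0.13

-0.13


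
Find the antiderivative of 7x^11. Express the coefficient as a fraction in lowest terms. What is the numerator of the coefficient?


Apply the power rule for integration:
integral of ax^n dx = a/(n+1) * x^(n+1) + C
integral of 7x^11 dx
= 7/12 * x^12 + C
The coefficient in lowest terms is 7/12, and its numerator is 7

7


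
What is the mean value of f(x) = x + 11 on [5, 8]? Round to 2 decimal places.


Average value = 1/(b-a) * integral from a to b of f(x) dx
First compute the integral of x + 11:
F(x) = (1/2)x^2 + 11x
F(8) = 1/2 * 64 + 11 * 8 = 120
F(5) = 1/2 * 25 + 11 * 5 = 135/2
Integral = 120 - 135/2 = 105/2
Average = (105/2) / (8 - 5) = (105/2) / 3
= 35/2 = 17.50

17.50


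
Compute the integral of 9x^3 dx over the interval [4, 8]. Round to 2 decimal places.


Find the antiderivative of 9x^3:
F(x) = 9/4 * x^4
Apply the Fundamental Theorem of Calculus:
F(8) - F(4)
= 9/4 * 8^4 - 9/4 * 4^4
= 9/4 * (4096 - 256)
= 9/4 * 3840
= 8640 = 8640.00

8640.00


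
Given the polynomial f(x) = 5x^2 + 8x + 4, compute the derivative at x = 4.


Differentiate term by term using power and sum rules:
f(x) = 5x^2 + 8x + 4
f'(x) = 10x + 8
Substitute x = 4:
f'(4) = 10 * 4 + 8
= 40 + 8
= 48

48


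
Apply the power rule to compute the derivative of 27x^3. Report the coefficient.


We apply the power rule: d/dx [ax^n] = a*n * x^(n-1)
d/dx [27x^3]
= 27 * 3 * x^(3-1)
= 81x^2
The coefficient is 81

81


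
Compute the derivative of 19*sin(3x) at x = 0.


Apply the chain rule to differentiate 19*sin(3x):
d/dx [19*sin(3x)]
= 19 * cos(3x) * d/dx(3x)
= 19 * 3 * cos(3x)
= 57 * cos(3x)
Evaluate at x = 0:
= 57 * cos(0)
= 57 * 1
= 57

57


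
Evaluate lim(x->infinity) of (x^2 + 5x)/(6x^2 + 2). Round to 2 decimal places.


For limits at infinity with equal-degree polynomials,
we compare leading coefficients.
Numerator leading term: x^2
Denominator leading term: 6x^2
Divide both by x^2:
lim = (1 + 5/x) / (6 + 2/x^2)
As x -> infinity, the 1/x and 1/x^2 terms vanish:
= 1/6 ≈ 0.17

0.17


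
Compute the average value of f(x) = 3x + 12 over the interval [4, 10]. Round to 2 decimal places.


Average value = 1/(b-a) * integral from a to b of f(x) dx
First compute the integral of 3x + 12:
F(x) = (3/2)x^2 + 12x
F(10) = 3/2 * 100 + 12 * 10 = 270
F(4) = 3/2 * 16 + 12 * 4 = 72
Integral = 270 - 72 = 198
Average = 198 / (10 - 4) = 198 / 6
= 33 = 33.00

33.00


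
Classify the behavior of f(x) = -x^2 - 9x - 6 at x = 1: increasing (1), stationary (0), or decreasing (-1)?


Compute f'(x) to determine behavior:
f'(x) = -2x - 9
f'(1) = -2 * 1 - 9
= -2 - 9
= -11
Since f'(1) < 0, the function is decreasing (-1)

-1


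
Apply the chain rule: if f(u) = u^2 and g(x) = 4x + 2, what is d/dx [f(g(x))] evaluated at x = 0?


Using the chain rule: (f(g(x)))' = f'(g(x)) * g'(x)
First, find g(0):
g(0) = 4 * 0 + 2 = 2
Next, f'(u) = 2u
And g'(x) = 4
So f'(g(0)) * g'(0)
= 2 * 2 * 4
= 16

16


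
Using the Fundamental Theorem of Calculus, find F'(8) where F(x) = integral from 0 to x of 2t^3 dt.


By the Fundamental Theorem of Calculus (Part 1):
If F(x) = integral from 0 to x of f(t) dt, then F'(x) = f(x)
Here f(t) = 2t^3
So F'(x) = 2x^3
Evaluate at x = 8:
F'(8) = 2 * 8^3
= 2 * 512
= 1024

1024


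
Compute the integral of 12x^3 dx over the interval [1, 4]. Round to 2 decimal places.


Find the antiderivative of 12x^3:
F(x) = 12/4 * x^4
Apply the Fundamental Theorem of Calculus:
F(4) - F(1)
= 12/4 * 4^4 - 12/4 * 1^4
= 12/4 * (256 - 1)
= 12/4 * 255
= 765 = 765.00

765.00


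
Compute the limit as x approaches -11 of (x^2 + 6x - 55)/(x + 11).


Direct substitution gives 0/0, so we factor the numerator.
Factor: (x^2 + 6x - 55) = (x + 11)(x - 5)
Cancel the common factor (x + 11):
(x^2 + 6x - 55)/(x + 11) = (x - 5)
Now substitute x = -11:
= (-11) - (5) = -16

-16


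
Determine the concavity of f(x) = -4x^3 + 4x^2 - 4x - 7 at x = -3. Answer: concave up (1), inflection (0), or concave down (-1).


Concavity is determined by the sign of f''(x).
f(x) = -4x^3 + 4x^2 - 4x - 7
f'(x) = -12x^2 + 8x - 4
f''(x) = -24x + 8
f''(-3) = -24 * (-3) + 8
= 72 + 8
= 80
Since f''(-3) > 0, the function is concave up (1)

1


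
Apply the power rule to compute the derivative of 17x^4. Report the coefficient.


We apply the power rule: d/dx [ax^n] = a*n * x^(n-1)
d/dx [17x^4]
= 17 * 4 * x^(4-1)
= 68x^3
The coefficient is 68

68


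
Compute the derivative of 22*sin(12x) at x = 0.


Apply the chain rule to differentiate 22*sin(12x):
d/dx [22*sin(12x)]
= 22 * cos(12x) * d/dx(12x)
= 22 * 12 * cos(12x)
= 264 * cos(12x)
Evaluate at x = 0:
= 264 * cos(0)
= 264 * 1
= 264

264


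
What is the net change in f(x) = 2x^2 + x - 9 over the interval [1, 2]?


Net change = f(b) - f(a)
f(x) = 2x^2 + x - 9
Compute f(2):
f(2) = 2 * 2^2 + 1 * 2 - 9
= 8 + 2 - 9
= 1
Compute f(1):
f(1) = 2 * 1^2 + 1 * 1 - 9
= 2 + 1 - 9
= -6
Net change = 1 - (-6) = 7

7


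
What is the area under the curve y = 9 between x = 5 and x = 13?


The area under a constant function y = 9 is a rectangle.
Width = 13 - 5 = 8
Height = 9
Area = width * height
= 8 * 9
= 72

72


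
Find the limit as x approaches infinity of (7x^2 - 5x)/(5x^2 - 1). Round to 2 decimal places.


For limits at infinity with equal-degree polynomials,
we compare leading coefficients.
Numerator leading term: 7x^2
Denominator leading term: 5x^2
Divide both by x^2:
lim = (7 - 5/x) / (5 - 1/x^2)
As x -> infinity, the 1/x and 1/x^2 terms vanish:
= 7/5 = 1.40

1.40


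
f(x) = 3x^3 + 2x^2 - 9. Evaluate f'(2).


Differentiate f(x) = 3x^3 + 2x^2 - 9 term by term:
f'(x) = 9x^2 + 4x
Substitute x = 2:
f'(2) = 9 * 2^2 + 4 * 2 + 0
= 36 + 8 + 0
= 44

44


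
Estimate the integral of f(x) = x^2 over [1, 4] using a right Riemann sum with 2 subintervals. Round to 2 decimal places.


Right Riemann sum uses right endpoints of each subinterval.
Interval: [1, 4], n = 2
dx = (4 - 1) / 2 = 3/2
Right endpoints: [5/2, 4]
f values: [25/4, 16]
Sum = dx * (sum of f values)
= 3/2 * 89/4
= 267/8 ≈ 33.38

33.38


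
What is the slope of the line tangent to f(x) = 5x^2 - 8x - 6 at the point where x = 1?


The slope of the tangent line equals f'(x) at the point.
f(x) = 5x^2 - 8x - 6
f'(x) = 10x - 8
At x = 1:
f'(1) = 10 * 1 - 8
= 10 - 8
= 2

2


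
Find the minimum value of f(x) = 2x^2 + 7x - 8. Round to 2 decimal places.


For a quadratic f(x) = ax^2 + bx + c with a > 0, the minimum is at the vertex.
Vertex x-coordinate: x = -b/(2a)
x = -(7) / (2 * 2)
x = -7/4
Substitute back to find the minimum value:
f(-7/4) = 2 * (-7/4)^2 + 7 * (-7/4) - 8
= 49/8 - 49/4 - 8
= -113/8 ≈ -14.13

-14.13


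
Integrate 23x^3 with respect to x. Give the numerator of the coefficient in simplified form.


Apply the power rule for integration:
integral of ax^n dx = a/(n+1) * x^(n+1) + C
integral of 23x^3 dx
= 23/4 * x^4 + C
The coefficient in lowest terms is 23/4, and its numerator is 23

23


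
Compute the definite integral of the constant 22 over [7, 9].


The integral of a constant k over [a, b] equals k * (b - a).
integral from 7 to 9 of 22 dx
= 22 * (9 - 7)
= 22 * 2
= 44

44


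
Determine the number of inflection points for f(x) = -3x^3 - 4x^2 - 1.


Inflection points occur where f''(x) = 0 and concavity changes.
f(x) = -3x^3 - 4x^2 - 1
f'(x) = -9x^2 - 8x
f''(x) = -18x - 8
Set f''(x) = 0:
-18x - 8 = 0
x = 8 / (-18) = -4/9
Since f''(x) is linear (degree 1), it changes sign at this point.
Therefore there is exactly 1 inflection point.

1


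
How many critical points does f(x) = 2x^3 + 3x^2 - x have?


Find where f'(x) = 0:
f(x) = 2x^3 + 3x^2 - x
f'(x) = 6x^2 + 6x - 1
This is a quadratic in x. Use the discriminant to count real roots.
Discriminant = (6)^2 - 4 * 6 * (-1)
= 36 - (-24)
= 60
Since discriminant > 0, f'(x) = 0 has 2 real solutions.
Number of critical points: 2

2


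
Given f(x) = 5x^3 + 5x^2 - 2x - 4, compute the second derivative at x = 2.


First derivative:
f'(x) = 15x^2 + 10x - 2
Second derivative:
f''(x) = 30x + 10
Substitute x = 2:
f''(2) = 30 * 2 + 10
= 60 + 10
= 70

70


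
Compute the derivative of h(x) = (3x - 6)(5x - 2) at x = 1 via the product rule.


Let u(x) = 3x - 6 and v(x) = 5x - 2
u'(x) = 3
v'(x) = 5
Product rule: h'(x) = u'(x)*v(x) + u(x)*v'(x)
= 3 * (5x - 2) + (3x - 6) * 5
At x = 1:
u(1) = 3 * 1 - 6 = -3
v(1) = 5 * 1 - 2 = 3
h'(1) = 3 * 3 + (-3) * 5
= 9 - 15
= -6

-6


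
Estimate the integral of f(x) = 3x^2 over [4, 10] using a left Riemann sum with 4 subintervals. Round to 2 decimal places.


Left Riemann sum uses left endpoints of each subinterval.
Interval: [4, 10], n = 4
dx = (10 - 4) / 4 = 3/2
Left endpoints: [4, 11/2, 7, 17/2]
f values: [48, 363/4, 147, 867/4]
Sum = dx * (sum of f values)
= 3/2 * 1005/2
= 3015/4 = 753.75

753.75


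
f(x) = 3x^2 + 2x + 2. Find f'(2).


Differentiate term by term using power and sum rules:
f(x) = 3x^2 + 2x + 2
f'(x) = 6x + 2
Substitute x = 2:
f'(2) = 6 * 2 + 2
= 12 + 2
= 14

14


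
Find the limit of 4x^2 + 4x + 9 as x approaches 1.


Since polynomials are continuous, we use direct substitution.
lim(x->1) of 4x^2 + 4x + 9
= 4 * 1^2 + 4 * 1 + 9
= 4 + 4 + 9
= 17

17


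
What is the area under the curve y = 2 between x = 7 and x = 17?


The area under a constant function y = 2 is a rectangle.
Width = 17 - 7 = 10
Height = 2
Area = width * height
= 10 * 2
= 20

20


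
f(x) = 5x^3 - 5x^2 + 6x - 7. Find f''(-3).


First derivative:
f'(x) = 15x^2 - 10x + 6
Second derivative:
f''(x) = 30x - 10
Substitute x = -3:
f''(-3) = 30 * (-3) - 10
= -90 - 10
= -100

-100


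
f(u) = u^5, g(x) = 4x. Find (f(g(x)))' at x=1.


Using the chain rule: (f(g(x)))' = f'(g(x)) * g'(x)
First, find g(1):
g(1) = 4 * 1 + 0 = 4
Next, f'(u) = 5u^4
And g'(x) = 4
So f'(g(1)) * g'(1)
= 5 * 4^4 * 4
= 5 * 256 * 4
= 5120

5120


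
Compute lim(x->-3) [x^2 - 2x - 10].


Since polynomials are continuous, we use direct substitution.
lim(x->-3) of x^2 - 2x - 10
= 1 * (-3)^2 - 2 * (-3) - 10
= 9 + 6 - 10
= 5

5


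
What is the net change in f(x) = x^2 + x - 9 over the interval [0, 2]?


Net change = f(b) - f(a)
f(x) = x^2 + x - 9
Compute f(2):
f(2) = 1 * 2^2 + 1 * 2 - 9
= 4 + 2 - 9
= -3
Compute f(0):
f(0) = 1 * 0^2 + 1 * 0 - 9
= 0 + 0 - 9
= -9
Net change = -3 - (-9) = 6

6


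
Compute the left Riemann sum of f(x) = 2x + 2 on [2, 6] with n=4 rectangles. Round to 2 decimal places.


Left Riemann sum uses left endpoints of each subinterval.
Interval: [2, 6], n = 4
dx = (6 - 2) / 4 = 1
Left endpoints: [2, 3, 4, 5]
f values: [6, 8, 10, 12]
Sum = dx * (sum of f values)
= 1 * 36
= 36 = 36.00

36.00


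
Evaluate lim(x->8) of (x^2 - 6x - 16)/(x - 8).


Direct substitution gives 0/0, so we factor the numerator.
Factor: (x^2 - 6x - 16) = (x - 8)(x + 2)
Cancel the common factor (x - 8):
(x^2 - 6x - 16)/(x - 8) = (x + 2)
Now substitute x = 8:
= (8) - (-2) = 10

10


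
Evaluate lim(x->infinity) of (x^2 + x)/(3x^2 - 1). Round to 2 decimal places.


For limits at infinity with equal-degree polynomials,
we compare leading coefficients.
Numerator leading term: x^2
Denominator leading term: 3x^2
Divide both by x^2:
lim = (1 + 1/x) / (3 - 1/x^2)
As x -> infinity, the 1/x and 1/x^2 terms vanish:
= 1/3 ≈ 0.33

0.33


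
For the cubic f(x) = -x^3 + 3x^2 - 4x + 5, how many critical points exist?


Find where f'(x) = 0:
f(x) = -x^3 + 3x^2 - 4x + 5
f'(x) = -3x^2 + 6x - 4
This is a quadratic in x. Use the discriminant to count real roots.
Discriminant = (6)^2 - 4 * (-3) * (-4)
= 36 - 48
= -12
Since discriminant < 0, f'(x) = 0 has no real solutions.
Number of critical points: 0

0


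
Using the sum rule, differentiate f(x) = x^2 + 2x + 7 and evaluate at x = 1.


Differentiate term by term using power and sum rules:
f(x) = x^2 + 2x + 7
f'(x) = 2x + 2
Substitute x = 1:
f'(1) = 2 * 1 + 2
= 2 + 2
= 4

4


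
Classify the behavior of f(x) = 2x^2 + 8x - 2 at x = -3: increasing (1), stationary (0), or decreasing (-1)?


Compute f'(x) to determine behavior:
f'(x) = 4x + 8
f'(-3) = 4 * (-3) + 8
= -12 + 8
= -4
Since f'(-3) < 0, the function is decreasing (-1)

-1


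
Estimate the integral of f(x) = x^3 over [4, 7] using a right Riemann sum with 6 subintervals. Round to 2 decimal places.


Right Riemann sum uses right endpoints of each subinterval.
Interval: [4, 7], n = 6
dx = (7 - 4) / 6 = 1/2
Right endpoints: [9/2, 5, 11/2, 6, 13/2, 7]
f values: [729/8, 125, 1331/8, 216, 2197/8, 343]
Sum = dx * (sum of f values)
= 1/2 * 9729/8
= 9729/16 ≈ 608.06

608.06


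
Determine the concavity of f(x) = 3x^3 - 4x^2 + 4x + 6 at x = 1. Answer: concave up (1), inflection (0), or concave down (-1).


Concavity is determined by the sign of f''(x).
f(x) = 3x^3 - 4x^2 + 4x + 6
f'(x) = 9x^2 - 8x + 4
f''(x) = 18x - 8
f''(1) = 18 * 1 - 8
= 18 - 8
= 10
Since f''(1) > 0, the function is concave up (1)

1


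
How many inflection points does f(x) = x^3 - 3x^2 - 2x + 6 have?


Inflection points occur where f''(x) = 0 and concavity changes.
f(x) = x^3 - 3x^2 - 2x + 6
f'(x) = 3x^2 - 6x - 2
f''(x) = 6x - 6
Set f''(x) = 0:
6x - 6 = 0
x = 6 / 6 = 1
Since f''(x) is linear (degree 1), it changes sign at this point.
Therefore there is exactly 1 inflection point.

1


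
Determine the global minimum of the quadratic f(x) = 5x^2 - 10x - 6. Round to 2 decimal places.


For a quadratic f(x) = ax^2 + bx + c with a > 0, the minimum is at the vertex.
Vertex x-coordinate: x = -b/(2a)
x = -(-10) / (2 * 5)
x = 10/10 = 1
Substitute back to find the minimum value:
f(1) = 5 * 1^2 - 10 * 1 - 6
= 5 - 10 - 6
= -11 = -11.00

-11.00


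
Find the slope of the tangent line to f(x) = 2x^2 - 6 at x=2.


The slope of the tangent line equals f'(x) at the point.
f(x) = 2x^2 - 6
f'(x) = 4x
At x = 2:
f'(2) = 4 * 2 + 0
= 8 + 0
= 8

8


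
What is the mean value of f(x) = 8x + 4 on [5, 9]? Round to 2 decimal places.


Average value = 1/(b-a) * integral from a to b of f(x) dx
First compute the integral of 8x + 4:
F(x) = 4x^2 + 4x
F(9) = 4 * 81 + 4 * 9 = 360
F(5) = 4 * 25 + 4 * 5 = 120
Integral = 360 - 120 = 240
Average = 240 / (9 - 5) = 240 / 4
= 60 = 60.00

60.00


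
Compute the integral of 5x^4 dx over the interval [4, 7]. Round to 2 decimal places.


Find the antiderivative of 5x^4:
F(x) = 5/5 * x^5
Apply the Fundamental Theorem of Calculus:
F(7) - F(4)
= 5/5 * 7^5 - 5/5 * 4^5
= 5/5 * (16807 - 1024)
= 5/5 * 15783
= 15783 = 15783.00

15783.00


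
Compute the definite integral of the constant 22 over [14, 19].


The integral of a constant k over [a, b] equals k * (b - a).
integral from 14 to 19 of 22 dx
= 22 * (19 - 14)
= 22 * 5
= 110

110


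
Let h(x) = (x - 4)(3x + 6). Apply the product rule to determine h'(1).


Let u(x) = x - 4 and v(x) = 3x + 6
u'(x) = 1
v'(x) = 3
Product rule: h'(x) = u'(x)*v(x) + u(x)*v'(x)
= 1 * (3x + 6) + (x - 4) * 3
At x = 1:
u(1) = 1 * 1 - 4 = -3
v(1) = 3 * 1 + 6 = 9
h'(1) = 1 * 9 + (-3) * 3
= 9 - 9
= 0

0


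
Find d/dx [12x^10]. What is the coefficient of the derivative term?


We apply the power rule: d/dx [ax^n] = a*n * x^(n-1)
d/dx [12x^10]
= 12 * 10 * x^(10-1)
= 120x^9
The coefficient is 120

120


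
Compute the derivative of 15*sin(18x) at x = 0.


Apply the chain rule to differentiate 15*sin(18x):
d/dx [15*sin(18x)]
= 15 * cos(18x) * d/dx(18x)
= 15 * 18 * cos(18x)
= 270 * cos(18x)
Evaluate at x = 0:
= 270 * cos(0)
= 270 * 1
= 270

270


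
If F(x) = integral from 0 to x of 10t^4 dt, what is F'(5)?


By the Fundamental Theorem of Calculus (Part 1):
If F(x) = integral from 0 to x of f(t) dt, then F'(x) = f(x)
Here f(t) = 10t^4
So F'(x) = 10x^4
Evaluate at x = 5:
F'(5) = 10 * 5^4
= 10 * 625
= 6250

6250


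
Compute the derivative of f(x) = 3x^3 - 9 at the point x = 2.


Differentiate f(x) = 3x^3 - 9 term by term:
f'(x) = 9x^2
Substitute x = 2:
f'(2) = 9 * 2^2 + 0 * 2 + 0
= 36 + 0 + 0
= 36

36


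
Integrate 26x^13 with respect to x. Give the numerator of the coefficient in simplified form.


Apply the power rule for integration:
integral of ax^n dx = a/(n+1) * x^(n+1) + C
integral of 26x^13 dx
= 26/14 * x^14 + C
= 13/7 * x^14 + C
The coefficient in lowest terms is 13/7, and its numerator is 13

13


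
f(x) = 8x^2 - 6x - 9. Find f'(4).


Differentiate term by term using power and sum rules:
f(x) = 8x^2 - 6x - 9
f'(x) = 16x - 6
Substitute x = 4:
f'(4) = 16 * 4 - 6
= 64 - 6
= 58

58


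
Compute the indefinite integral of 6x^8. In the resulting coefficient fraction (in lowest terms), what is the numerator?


Apply the power rule for integration:
integral of ax^n dx = a/(n+1) * x^(n+1) + C
integral of 6x^8 dx
= 6/9 * x^9 + C
= 2/3 * x^9 + C
The coefficient in lowest terms is 2/3, and its numerator is 2

2


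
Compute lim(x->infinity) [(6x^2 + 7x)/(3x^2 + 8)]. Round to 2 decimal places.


For limits at infinity with equal-degree polynomials,
we compare leading coefficients.
Numerator leading term: 6x^2
Denominator leading term: 3x^2
Divide both by x^2:
lim = (6 + 7/x) / (3 + 8/x^2)
As x -> infinity, the 1/x and 1/x^2 terms vanish:
= 6/3 = 2 = 2.00

2.00


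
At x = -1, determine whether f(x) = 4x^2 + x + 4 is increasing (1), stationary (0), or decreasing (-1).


Compute f'(x) to determine behavior:
f'(x) = 8x + 1
f'(-1) = 8 * (-1) + 1
= -8 + 1
= -7
Since f'(-1) < 0, the function is decreasing (-1)

-1


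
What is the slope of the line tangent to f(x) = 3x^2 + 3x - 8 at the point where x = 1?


The slope of the tangent line equals f'(x) at the point.
f(x) = 3x^2 + 3x - 8
f'(x) = 6x + 3
At x = 1:
f'(1) = 6 * 1 + 3
= 6 + 3
= 9

9


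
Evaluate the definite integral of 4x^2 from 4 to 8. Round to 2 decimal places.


Find the antiderivative of 4x^2:
F(x) = 4/3 * x^3
Apply the Fundamental Theorem of Calculus:
F(8) - F(4)
= 4/3 * 8^3 - 4/3 * 4^3
= 4/3 * (512 - 64)
= 4/3 * 448
= 1792/3 ≈ 597.33

597.33


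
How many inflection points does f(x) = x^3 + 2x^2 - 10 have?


Inflection points occur where f''(x) = 0 and concavity changes.
f(x) = x^3 + 2x^2 - 10
f'(x) = 3x^2 + 4x
f''(x) = 6x + 4
Set f''(x) = 0:
6x + 4 = 0
x = -4 / 6 = -2/3
Since f''(x) is linear (degree 1), it changes sign at this point.
Therefore there is exactly 1 inflection point.

1


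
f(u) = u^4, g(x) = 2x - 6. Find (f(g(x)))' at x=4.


Using the chain rule: (f(g(x)))' = f'(g(x)) * g'(x)
First, find g(4):
g(4) = 2 * 4 - 6 = 2
Next, f'(u) = 4u^3
And g'(x) = 2
So f'(g(4)) * g'(4)
= 4 * 2^3 * 2
= 4 * 8 * 2
= 64

64


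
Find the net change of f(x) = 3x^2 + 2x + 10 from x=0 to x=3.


Net change = f(b) - f(a)
f(x) = 3x^2 + 2x + 10
Compute f(3):
f(3) = 3 * 3^2 + 2 * 3 + 10
= 27 + 6 + 10
= 43
Compute f(0):
f(0) = 3 * 0^2 + 2 * 0 + 10
= 0 + 0 + 10
= 10
Net change = 43 - 10 = 33

33


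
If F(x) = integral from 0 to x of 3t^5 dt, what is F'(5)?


By the Fundamental Theorem of Calculus (Part 1):
If F(x) = integral from 0 to x of f(t) dt, then F'(x) = f(x)
Here f(t) = 3t^5
So F'(x) = 3x^5
Evaluate at x = 5:
F'(5) = 3 * 5^5
= 3 * 3125
= 9375

9375


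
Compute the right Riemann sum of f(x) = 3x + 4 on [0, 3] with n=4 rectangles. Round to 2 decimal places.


Right Riemann sum uses right endpoints of each subinterval.
Interval: [0, 3], n = 4
dx = (3 - 0) / 4 = 3/4
Right endpoints: [3/4, 3/2, 9/4, 3]
f values: [25/4, 17/2, 43/4, 13]
Sum = dx * (sum of f values)
= 3/4 * 77/2
= 231/8 ≈ 28.88

28.88


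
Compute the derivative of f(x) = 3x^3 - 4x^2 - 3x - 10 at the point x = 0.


Differentiate f(x) = 3x^3 - 4x^2 - 3x - 10 term by term:
f'(x) = 9x^2 - 8x - 3
Substitute x = 0:
f'(0) = 9 * 0^2 - 8 * 0 - 3
= 0 + 0 - 3
= -3

-3


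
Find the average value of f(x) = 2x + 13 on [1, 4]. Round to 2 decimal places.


Average value = 1/(b-a) * integral from a to b of f(x) dx
First compute the integral of 2x + 13:
F(x) = x^2 + 13x
F(4) = 1 * 16 + 13 * 4 = 68
F(1) = 1 * 1 + 13 * 1 = 14
Integral = 68 - 14 = 54
Average = 54 / (4 - 1) = 54 / 3
= 18 = 18.00

18.00


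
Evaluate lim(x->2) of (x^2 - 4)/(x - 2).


Direct substitution gives 0/0, so we factor the numerator.
Factor: (x^2 - 4) = (x - 2)(x + 2)
Cancel the common factor (x - 2):
(x^2 - 4)/(x - 2) = (x + 2)
Now substitute x = 2:
= (2 + 2) = 4

4


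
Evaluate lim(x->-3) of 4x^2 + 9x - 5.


Since polynomials are continuous, we use direct substitution.
lim(x->-3) of 4x^2 + 9x - 5
= 4 * (-3)^2 + 9 * (-3) - 5
= 36 - 27 - 5
= 4

4


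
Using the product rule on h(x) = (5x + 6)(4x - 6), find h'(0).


Let u(x) = 5x + 6 and v(x) = 4x - 6
u'(x) = 5
v'(x) = 4
Product rule: h'(x) = u'(x)*v(x) + u(x)*v'(x)
= 5 * (4x - 6) + (5x + 6) * 4
At x = 0:
u(0) = 5 * 0 + 6 = 6
v(0) = 4 * 0 - 6 = -6
h'(0) = 5 * (-6) + 6 * 4
= -30 + 24
= -6

-6


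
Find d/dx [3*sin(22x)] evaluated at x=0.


Apply the chain rule to differentiate 3*sin(22x):
d/dx [3*sin(22x)]
= 3 * cos(22x) * d/dx(22x)
= 3 * 22 * cos(22x)
= 66 * cos(22x)
Evaluate at x = 0:
= 66 * cos(0)
= 66 * 1
= 66

66


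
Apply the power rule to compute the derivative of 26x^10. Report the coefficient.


We apply the power rule: d/dx [ax^n] = a*n * x^(n-1)
d/dx [26x^10]
= 26 * 10 * x^(10-1)
= 260x^9
The coefficient is 260

260


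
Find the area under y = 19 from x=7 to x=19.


The area under a constant function y = 19 is a rectangle.
Width = 19 - 7 = 12
Height = 19
Area = width * height
= 12 * 19
= 228

228


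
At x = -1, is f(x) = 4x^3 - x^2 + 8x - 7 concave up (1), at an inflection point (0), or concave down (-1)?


Concavity is determined by the sign of f''(x).
f(x) = 4x^3 - x^2 + 8x - 7
f'(x) = 12x^2 - 2x + 8
f''(x) = 24x - 2
f''(-1) = 24 * (-1) - 2
= -24 - 2
= -26
Since f''(-1) < 0, the function is concave down (-1)

-1


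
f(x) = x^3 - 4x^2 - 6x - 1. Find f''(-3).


First derivative:
f'(x) = 3x^2 - 8x - 6
Second derivative:
f''(x) = 6x - 8
Substitute x = -3:
f''(-3) = 6 * (-3) - 8
= -18 - 8
= -26

-26


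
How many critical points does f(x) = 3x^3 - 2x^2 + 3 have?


Find where f'(x) = 0:
f(x) = 3x^3 - 2x^2 + 3
f'(x) = 9x^2 - 4x
This is a quadratic in x. Use the discriminant to count real roots.
Discriminant = (-4)^2 - 4 * 9 * 0
= 16 - 0
= 16
Since discriminant > 0, f'(x) = 0 has 2 real solutions.
Number of critical points: 2

2


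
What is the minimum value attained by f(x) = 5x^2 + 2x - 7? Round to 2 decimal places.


For a quadratic f(x) = ax^2 + bx + c with a > 0, the minimum is at the vertex.
Vertex x-coordinate: x = -b/(2a)
x = -(2) / (2 * 5)
x = -2/10 = -1/5
Substitute back to find the minimum value:
f(-1/5) = 5 * (-1/5)^2 + 2 * (-1/5) - 7
= 1/5 - 2/5 - 7
= -36/5 = -7.20

-7.20


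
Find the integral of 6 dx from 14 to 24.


The integral of a constant k over [a, b] equals k * (b - a).
integral from 14 to 24 of 6 dx
= 6 * (24 - 14)
= 6 * 10
= 60

60


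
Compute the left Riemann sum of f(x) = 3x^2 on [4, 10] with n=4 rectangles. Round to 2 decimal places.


Left Riemann sum uses left endpoints of each subinterval.
Interval: [4, 10], n = 4
dx = (10 - 4) / 4 = 3/2
Left endpoints: [4, 11/2, 7, 17/2]
f values: [48, 363/4, 147, 867/4]
Sum = dx * (sum of f values)
= 3/2 * 1005/2
= 3015/4 = 753.75

753.75


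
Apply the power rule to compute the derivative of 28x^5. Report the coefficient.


We apply the power rule: d/dx [ax^n] = a*n * x^(n-1)
d/dx [28x^5]
= 28 * 5 * x^(5-1)
= 140x^4
The coefficient is 140

140


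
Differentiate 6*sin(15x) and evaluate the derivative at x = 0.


Apply the chain rule to differentiate 6*sin(15x):
d/dx [6*sin(15x)]
= 6 * cos(15x) * d/dx(15x)
= 6 * 15 * cos(15x)
= 90 * cos(15x)
Evaluate at x = 0:
= 90 * cos(0)
= 90 * 1
= 90

90


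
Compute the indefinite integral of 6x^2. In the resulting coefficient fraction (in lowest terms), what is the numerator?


Apply the power rule for integration:
integral of ax^n dx = a/(n+1) * x^(n+1) + C
integral of 6x^2 dx
= 6/3 * x^3 + C
= 2 * x^3 + C
The coefficient in lowest terms is 2 = 2/1, so its numerator is 2

2


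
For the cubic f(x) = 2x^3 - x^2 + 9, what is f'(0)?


Differentiate f(x) = 2x^3 - x^2 + 9 term by term:
f'(x) = 6x^2 - 2x
Substitute x = 0:
f'(0) = 6 * 0^2 - 2 * 0 + 0
= 0 + 0 + 0
= 0

0


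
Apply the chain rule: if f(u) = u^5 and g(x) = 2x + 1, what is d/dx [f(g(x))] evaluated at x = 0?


Using the chain rule: (f(g(x)))' = f'(g(x)) * g'(x)
First, find g(0):
g(0) = 2 * 0 + 1 = 1
Next, f'(u) = 5u^4
And g'(x) = 2
So f'(g(0)) * g'(0)
= 5 * 1^4 * 2
= 5 * 1 * 2
= 10

10


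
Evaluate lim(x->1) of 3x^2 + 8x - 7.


Since polynomials are continuous, we use direct substitution.
lim(x->1) of 3x^2 + 8x - 7
= 3 * 1^2 + 8 * 1 - 7
= 3 + 8 - 7
= 4

4


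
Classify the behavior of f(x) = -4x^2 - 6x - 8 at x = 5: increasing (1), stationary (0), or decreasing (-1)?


Compute f'(x) to determine behavior:
f'(x) = -8x - 6
f'(5) = -8 * 5 - 6
= -40 - 6
= -46
Since f'(5) < 0, the function is decreasing (-1)

-1


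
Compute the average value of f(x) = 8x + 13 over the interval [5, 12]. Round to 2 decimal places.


Average value = 1/(b-a) * integral from a to b of f(x) dx
First compute the integral of 8x + 13:
F(x) = 4x^2 + 13x
F(12) = 4 * 144 + 13 * 12 = 732
F(5) = 4 * 25 + 13 * 5 = 165
Integral = 732 - 165 = 567
Average = 567 / (12 - 5) = 567 / 7
= 81 = 81.00

81.00


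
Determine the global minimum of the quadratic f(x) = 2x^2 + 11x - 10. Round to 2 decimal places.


For a quadratic f(x) = ax^2 + bx + c with a > 0, the minimum is at the vertex.
Vertex x-coordinate: x = -b/(2a)
x = -(11) / (2 * 2)
x = -11/4
Substitute back to find the minimum value:
f(-11/4) = 2 * (-11/4)^2 + 11 * (-11/4) - 10
= 121/8 - 121/4 - 10
= -201/8 ≈ -25.13

-25.13


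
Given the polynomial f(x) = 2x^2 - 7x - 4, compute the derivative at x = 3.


Differentiate term by term using power and sum rules:
f(x) = 2x^2 - 7x - 4
f'(x) = 4x - 7
Substitute x = 3:
f'(3) = 4 * 3 - 7
= 12 - 7
= 5

5


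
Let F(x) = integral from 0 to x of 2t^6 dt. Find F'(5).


By the Fundamental Theorem of Calculus (Part 1):
If F(x) = integral from 0 to x of f(t) dt, then F'(x) = f(x)
Here f(t) = 2t^6
So F'(x) = 2x^6
Evaluate at x = 5:
F'(5) = 2 * 5^6
= 2 * 15625
= 31250

31250


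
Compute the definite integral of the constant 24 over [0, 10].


The integral of a constant k over [a, b] equals k * (b - a).
integral from 0 to 10 of 24 dx
= 24 * (10 - 0)
= 24 * 10
= 240

240


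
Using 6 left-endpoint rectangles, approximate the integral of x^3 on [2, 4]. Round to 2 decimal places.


Left Riemann sum uses left endpoints of each subinterval.
Interval: [2, 4], n = 6
dx = (4 - 2) / 6 = 1/3
Left endpoints: [2, 7/3, 8/3, 3, 10/3, 11/3]
f values: [8, 343/27, 512/27, 27, 1000/27, 1331/27]
Sum = dx * (sum of f values)
= 1/3 * 153
= 51 = 51.00

51.00


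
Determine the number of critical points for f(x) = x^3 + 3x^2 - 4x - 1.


Find where f'(x) = 0:
f(x) = x^3 + 3x^2 - 4x - 1
f'(x) = 3x^2 + 6x - 4
This is a quadratic in x. Use the discriminant to count real roots.
Discriminant = (6)^2 - 4 * 3 * (-4)
= 36 - (-48)
= 84
Since discriminant > 0, f'(x) = 0 has 2 real solutions.
Number of critical points: 2

2


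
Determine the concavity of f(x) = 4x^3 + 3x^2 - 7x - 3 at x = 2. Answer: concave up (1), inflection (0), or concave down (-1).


Concavity is determined by the sign of f''(x).
f(x) = 4x^3 + 3x^2 - 7x - 3
f'(x) = 12x^2 + 6x - 7
f''(x) = 24x + 6
f''(2) = 24 * 2 + 6
= 48 + 6
= 54
Since f''(2) > 0, the function is concave up (1)

1


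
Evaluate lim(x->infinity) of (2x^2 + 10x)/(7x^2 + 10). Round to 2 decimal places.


For limits at infinity with equal-degree polynomials,
we compare leading coefficients.
Numerator leading term: 2x^2
Denominator leading term: 7x^2
Divide both by x^2:
lim = (2 + 10/x) / (7 + 10/x^2)
As x -> infinity, the 1/x and 1/x^2 terms vanish:
= 2/7 ≈ 0.29

0.29


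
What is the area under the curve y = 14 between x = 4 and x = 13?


The area under a constant function y = 14 is a rectangle.
Width = 13 - 4 = 9
Height = 14
Area = width * height
= 9 * 14
= 126

126


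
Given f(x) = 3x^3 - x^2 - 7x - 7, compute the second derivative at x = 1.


First derivative:
f'(x) = 9x^2 - 2x - 7
Second derivative:
f''(x) = 18x - 2
Substitute x = 1:
f''(1) = 18 * 1 - 2
= 18 - 2
= 16

16


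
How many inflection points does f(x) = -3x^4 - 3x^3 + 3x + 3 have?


Inflection points occur where f''(x) = 0 and concavity changes.
f(x) = -3x^4 - 3x^3 + 3x + 3
f'(x) = -12x^3 - 9x^2 + 3
f''(x) = -36x^2 - 18x
This is a quadratic in x. Use the discriminant to count real roots.
Discriminant = (-18)^2 - 4 * (-36) * 0
= 324 - 0
= 324
Since discriminant > 0, f''(x) = 0 has 2 distinct real solutions.
A quadratic with two distinct real roots changes sign at each root, so concavity changes at both.
Number of inflection points: 2

2
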